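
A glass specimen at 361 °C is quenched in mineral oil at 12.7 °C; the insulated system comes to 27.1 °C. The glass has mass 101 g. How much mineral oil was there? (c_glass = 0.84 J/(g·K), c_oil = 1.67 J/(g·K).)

Taking heat into each body as positive, Σ m c ΔT = 0:
101×0.84×(27.1 − 361) + m×1.67×(27.1 − 12.7) = 0
24.05 m = 28328
m = 28328/24.05 ≈ 1178 g

m ≈ 1180 g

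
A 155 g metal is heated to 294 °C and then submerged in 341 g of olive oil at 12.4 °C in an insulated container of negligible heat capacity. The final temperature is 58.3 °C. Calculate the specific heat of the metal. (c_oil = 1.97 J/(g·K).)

Let T be the final temperature. ΣQ_i = 0:
155×c×(58.3 − 294) + 341×1.97×(58.3 − 12.4) = 0
-36534 c = -30834
c = -30834/-36534 ≈ 0.844 J/(g·K)

c ≈ 0.844 J/(g·K)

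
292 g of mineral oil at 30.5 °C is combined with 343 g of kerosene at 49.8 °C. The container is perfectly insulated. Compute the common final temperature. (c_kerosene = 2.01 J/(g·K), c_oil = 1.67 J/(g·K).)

|Q_kerosene| = |Q_oil|:
343*2.01*(49.8 − T) = 292*1.67*(T − 30.5)
689.43(49.8 − T) = 487.64(T − 30.5)
1177.1 T = 49207  ⇒  T ≈ 41.80 °C

T_f ≈ 41.8 °C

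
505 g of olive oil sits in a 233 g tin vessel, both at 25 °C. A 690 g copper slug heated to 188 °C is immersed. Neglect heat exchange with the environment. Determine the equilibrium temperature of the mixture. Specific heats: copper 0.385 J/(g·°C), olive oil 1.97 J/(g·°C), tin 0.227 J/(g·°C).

T_f ≈ 58.0 °C

T_f = Σ m_i c_i T_i / Σ m_i c_i:
T_f = (265.65×188 + 994.85×25 + 52.89×25) / (265.65 + 994.85 + 52.89)
    = 76136 / 1313.4 ≈ 57.97 °C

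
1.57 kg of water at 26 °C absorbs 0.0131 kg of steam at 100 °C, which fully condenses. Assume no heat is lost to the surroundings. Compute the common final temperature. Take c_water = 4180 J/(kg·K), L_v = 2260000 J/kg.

T_f ≈ 31.1 °C

Conservation of energy gives ΣQ = 0:
steam→water at 100 °C releases m L_v = 0.0131·2260000 = 29606
  condensed water 100 °C→T: 54.76(T − 100)
  water warms: 1.57·4180·(T − 26) = 6562.6(T − 26)
6617.4 T = 29606 + 5475.8 + 170628 = 205709
T ≈ 31.09 °C — below 100 °C, confirming all the steam condensed.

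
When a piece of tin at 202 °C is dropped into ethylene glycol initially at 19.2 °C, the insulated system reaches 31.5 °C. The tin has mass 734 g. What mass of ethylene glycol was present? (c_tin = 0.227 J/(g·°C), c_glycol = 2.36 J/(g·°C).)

m ≈ 979 g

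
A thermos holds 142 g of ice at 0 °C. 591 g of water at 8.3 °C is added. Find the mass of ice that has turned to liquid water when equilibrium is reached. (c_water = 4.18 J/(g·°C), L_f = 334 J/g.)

Heat available from the water dropping to 0 °C: 591·4.18·8.3 = 20504 J.
Melting all 142 g of ice would need 142·334 = 47428 J.
20504 J < 47428 J, so only part of the ice melts and the system sits at 0 °C.
Mass melted = 20504/334 ≈ 61.39 g.

m_melted ≈ 61.4 g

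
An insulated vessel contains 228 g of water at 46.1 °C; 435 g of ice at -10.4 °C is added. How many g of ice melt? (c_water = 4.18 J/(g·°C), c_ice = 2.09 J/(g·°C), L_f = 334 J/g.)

Water can give up m c ΔT = 228·4.18·46.1 = 43935 J before reaching 0 °C.
Of that, 435·2.09·10.4 = 9455.2 J goes to bring the ice to 0 °C, leaving 34480 J.
Melting all 435 g of ice would need 435·334 = 145290 J.
That's not enough to melt it all — equilibrium is at 0 °C with ice remaining.
m_melt = 34480 / L_f = 103.2 g.

m_melted ≈ 103 g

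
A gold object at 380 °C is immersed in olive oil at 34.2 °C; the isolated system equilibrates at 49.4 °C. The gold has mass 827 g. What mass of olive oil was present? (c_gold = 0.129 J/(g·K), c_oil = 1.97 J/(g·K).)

Heat gained plus heat lost sum to zero:
827×0.129×(49.4 − 380) + m×1.97×(49.4 − 34.2) = 0
29.94 m = 35269
m = 35269/29.94 ≈ 1178 g

m ≈ 1180 g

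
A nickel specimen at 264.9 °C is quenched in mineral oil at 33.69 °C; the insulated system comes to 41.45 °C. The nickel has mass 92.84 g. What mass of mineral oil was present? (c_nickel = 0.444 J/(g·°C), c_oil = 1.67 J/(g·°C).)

m ≈ 711 g

Setting the total heat transfer to zero:
92.84×0.444×(41.45 − 264.9) + m×1.67×(41.45 − 33.69) = 0
12.96 m = 9210.8
m = 9210.8/12.96 ≈ 710.8 g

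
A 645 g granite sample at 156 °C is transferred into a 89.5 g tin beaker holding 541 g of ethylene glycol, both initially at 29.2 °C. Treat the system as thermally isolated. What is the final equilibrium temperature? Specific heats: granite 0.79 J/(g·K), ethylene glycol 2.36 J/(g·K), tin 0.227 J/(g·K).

T_f is the heat-capacity-weighted average of the initial temperatures:
T_f = (509.55*156 + 1276.8*29.2 + 20.32*29.2) / (509.55 + 1276.8 + 20.32)
    = 117364 / 1806.6 ≈ 64.96 °C

T_f ≈ 65.0 °C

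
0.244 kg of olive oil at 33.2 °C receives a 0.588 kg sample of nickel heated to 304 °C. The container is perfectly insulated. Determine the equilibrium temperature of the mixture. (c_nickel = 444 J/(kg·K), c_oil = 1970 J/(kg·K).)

T_f ≈ 128.5 °C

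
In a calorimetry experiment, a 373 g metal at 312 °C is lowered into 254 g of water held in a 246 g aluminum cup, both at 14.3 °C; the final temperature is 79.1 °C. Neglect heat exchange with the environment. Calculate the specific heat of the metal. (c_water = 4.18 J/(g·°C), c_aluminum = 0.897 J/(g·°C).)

Conservation of energy gives ΣQ = 0:
373×c×(79.1 − 312) + 254×4.18×(79.1 − 14.3) + 246×0.897×(79.1 − 14.3) = 0
-86872 c = -83098
c = -83098/-86872 ≈ 0.9566 J/(g·°C)

c ≈ 0.957 J/(g·°C)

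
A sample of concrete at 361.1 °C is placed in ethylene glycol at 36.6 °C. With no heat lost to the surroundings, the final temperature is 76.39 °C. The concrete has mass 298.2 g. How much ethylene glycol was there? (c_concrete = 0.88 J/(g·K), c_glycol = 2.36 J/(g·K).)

m ≈ 796 g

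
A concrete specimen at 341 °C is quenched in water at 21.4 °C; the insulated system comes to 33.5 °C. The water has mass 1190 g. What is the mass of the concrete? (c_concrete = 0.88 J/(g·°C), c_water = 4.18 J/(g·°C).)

Heat lost by the concrete = heat gained by the water:
m×0.88×(341 − 33.5) = 1190×4.18×(33.5 − 21.4)
270.6 m = 60188  ⇒  m ≈ 222.4 g

m ≈ 222 g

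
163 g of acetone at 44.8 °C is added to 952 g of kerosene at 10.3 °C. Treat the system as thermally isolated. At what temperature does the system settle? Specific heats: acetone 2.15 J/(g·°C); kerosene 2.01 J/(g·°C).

Heat gained plus heat lost sum to zero:
163·2.15·(T − 44.8) + 952·2.01·(T − 10.3) = 0
350.45(T − 44.8) + 1913.5(T − 10.3) = 0
2264 T = 35409
T = 35409/2264 ≈ 15.64 °C

T_f ≈ 15.6 °C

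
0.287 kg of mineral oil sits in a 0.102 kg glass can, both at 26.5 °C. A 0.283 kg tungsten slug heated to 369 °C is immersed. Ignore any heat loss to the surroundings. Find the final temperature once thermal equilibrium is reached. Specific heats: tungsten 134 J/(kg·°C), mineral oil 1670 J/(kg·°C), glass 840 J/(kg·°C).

T_f ≈ 48.0 °C

T_f is the heat-capacity-weighted average of the initial temperatures:
T_f = (37.92·369 + 479.29·26.5 + 85.68·26.5) / (37.92 + 479.29 + 85.68)
    = 28965 / 602.89 ≈ 48.04 °C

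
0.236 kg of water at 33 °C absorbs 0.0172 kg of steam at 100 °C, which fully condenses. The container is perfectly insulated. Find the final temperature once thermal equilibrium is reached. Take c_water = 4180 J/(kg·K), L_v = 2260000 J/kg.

T_f ≈ 74.3 °C

Setting the total heat transfer to zero:
latent heat released on condensation: 0.0172·2260000 = 38872; condensed water 100 °C→T: 71.9(T − 100); water warms: 0.236·4180·(T − 33) = 986.48(T − 33)
1058.4 T = 38872 + 7189.6 + 32554 = 78615
T ≈ 74.28 °C (< 100 °C, so full condensation is consistent).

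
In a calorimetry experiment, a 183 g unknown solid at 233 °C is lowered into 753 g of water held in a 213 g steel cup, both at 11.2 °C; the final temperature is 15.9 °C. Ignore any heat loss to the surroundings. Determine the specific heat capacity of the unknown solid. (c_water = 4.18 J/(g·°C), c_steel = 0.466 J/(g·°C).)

c ≈ 0.384 J/(g·°C)

Taking heat into each body as positive, Σ m c ΔT = 0:
183·c·(15.9 − 233) + 753·4.18·(15.9 − 11.2) + 213·0.466·(15.9 − 11.2) = 0
-39729 c = -15260
c = -15260/-39729 ≈ 0.3841 J/(g·°C)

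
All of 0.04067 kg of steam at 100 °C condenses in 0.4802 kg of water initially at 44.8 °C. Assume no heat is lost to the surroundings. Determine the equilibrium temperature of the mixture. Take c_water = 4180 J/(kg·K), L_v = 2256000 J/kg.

T_f ≈ 91.3 °C

Let T be the final temperature. ΣQ_i = 0:
steam→water at 100 °C releases m L_v = 0.04067·2256000 = 91752
  condensed water 100 °C→T: 170(T − 100)
  original water: 2007.2(T − 44.8)
2177.2 T = 91752 + 17000 + 89924 = 198676
T ≈ 91.25 °C, under the boiling point, so the assumption holds.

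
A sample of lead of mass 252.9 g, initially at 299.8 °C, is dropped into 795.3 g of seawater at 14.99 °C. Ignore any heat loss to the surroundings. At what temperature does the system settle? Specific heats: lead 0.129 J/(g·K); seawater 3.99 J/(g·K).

Net heat exchanged in the isolated system is zero:
252.9*0.129*(T − 299.8) + 795.3*3.99*(T − 14.99) = 0
3205.9 T = 57348
T = 57348/3205.9 ≈ 17.89 °C

T_f ≈ 17.9 °C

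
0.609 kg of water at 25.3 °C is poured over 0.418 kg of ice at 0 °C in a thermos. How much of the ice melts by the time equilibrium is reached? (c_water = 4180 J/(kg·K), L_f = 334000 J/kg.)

Cooling the water to 0 °C releases 0.609·4180·25.3 = 64404 J.
Melting all 0.418 kg of ice would need 0.418·334000 = 139612 J.
64404 J < 139612 J, so only part of the ice melts and the system sits at 0 °C.
Mass melted = 64404/334000 ≈ 0.1928 kg.

m_melted ≈ 0.193 kg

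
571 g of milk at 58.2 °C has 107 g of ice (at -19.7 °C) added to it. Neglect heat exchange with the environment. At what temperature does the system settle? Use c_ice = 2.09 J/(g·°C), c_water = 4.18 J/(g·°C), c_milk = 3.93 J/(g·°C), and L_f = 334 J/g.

Energy balance with sensible and latent terms:
warm ice to 0 °C: 107·2.09·(0 − (-19.7)) = 4405.5; latent heat to melt: 107·334 = 35738; meltwater 0→T: 107·4.18·T = 447.26 T; milk cools: 571·3.93·(T − 58.2) = 2244(T − 58.2)
2691.3 T = 130603 − 40144 = 90459
T ≈ 33.61 °C. Since T > 0 °C, the all-ice-melts assumption holds.

T_f ≈ 33.6 °C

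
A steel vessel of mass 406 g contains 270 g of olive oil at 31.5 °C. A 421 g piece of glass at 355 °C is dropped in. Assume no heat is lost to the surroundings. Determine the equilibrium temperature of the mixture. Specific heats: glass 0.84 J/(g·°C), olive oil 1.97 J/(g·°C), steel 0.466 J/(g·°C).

T_f ≈ 137.9 °C

Let T be the final temperature. ΣQ_i = 0:
421*0.84*(T − 355) + 270*1.97*(T − 31.5) + 406*0.466*(T − 31.5) = 0
(353.64 + 531.9 + 189.2) T = 353.64*355 + 531.9*31.5 + 189.2*31.5
T = 148257 / 1074.7 = 138 °C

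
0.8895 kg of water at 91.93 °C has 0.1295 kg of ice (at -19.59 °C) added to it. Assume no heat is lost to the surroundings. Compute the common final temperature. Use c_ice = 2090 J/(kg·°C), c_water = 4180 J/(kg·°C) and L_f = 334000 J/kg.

T_f ≈ 68.8 °C

Let T be the final temperature. ΣQ_i = 0:
ice -19.59→0 °C: 0.1295·2090·19.59 = 5302.1
  fusion: m_ice L_f = 0.1295·334000 = 43253
  meltwater 0→T: 0.1295·4180·T = 541.31 T
  water: 3718.1(T − 91.93)
4259.4 T = 341806 − 48555 = 293251
T ≈ 68.85 °C. Since T > 0 °C, the all-ice-melts assumption holds.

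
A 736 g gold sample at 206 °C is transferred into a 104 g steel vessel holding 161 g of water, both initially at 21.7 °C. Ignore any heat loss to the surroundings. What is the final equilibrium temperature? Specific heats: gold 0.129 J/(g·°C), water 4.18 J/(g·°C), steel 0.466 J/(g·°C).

T_f ≈ 43.1 °C

Heat gained plus heat lost sum to zero:
736·0.129·(T − 206) + 161·4.18·(T − 21.7) + 104·0.466·(T − 21.7) = 0
(94.94 + 672.98 + 48.46) T = 94.94·206 + 672.98·21.7 + 48.46·21.7
T = 35214/816.39 ≈ 43.13 °C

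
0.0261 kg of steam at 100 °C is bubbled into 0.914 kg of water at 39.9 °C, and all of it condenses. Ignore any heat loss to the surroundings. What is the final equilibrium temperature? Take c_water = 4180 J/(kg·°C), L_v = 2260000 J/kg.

T_f ≈ 56.6 °C

Let T be the final temperature. ΣQ_i = 0:
steam→water at 100 °C releases m L_v = 0.0261×2260000 = 58986
  condensed water 100 °C→T: 109.1(T − 100)
  water warms: 0.914×4180×(T − 39.9) = 3820.5(T − 39.9)
3929.6 T = 58986 + 10910 + 152439 = 222335
T ≈ 56.58 °C, under the boiling point, so the assumption holds.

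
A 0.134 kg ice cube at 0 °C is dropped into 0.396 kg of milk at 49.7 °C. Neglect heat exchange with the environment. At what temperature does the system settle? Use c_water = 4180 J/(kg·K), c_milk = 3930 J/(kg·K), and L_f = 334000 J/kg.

T_f ≈ 15.4 °C

Sum of m c ΔT and latent-heat terms is zero:
latent heat to melt: 0.134×334000 = 44756
  warm the meltwater: 560.12 T
  milk cools: 0.396×3930×(T − 49.7) = 1556.3(T − 49.7)
2116.4 T = 77347 − 44756 = 32591
T ≈ 15.40 °C — above 0 °C, consistent with complete melting.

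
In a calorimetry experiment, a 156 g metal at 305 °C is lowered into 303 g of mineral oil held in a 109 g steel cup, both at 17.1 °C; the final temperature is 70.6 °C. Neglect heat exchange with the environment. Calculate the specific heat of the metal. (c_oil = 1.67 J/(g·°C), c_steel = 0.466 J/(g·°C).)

Heat gained plus heat lost sum to zero:
156×c×(70.6 − 305) + 303×1.67×(70.6 − 17.1) + 109×0.466×(70.6 − 17.1) = 0
-36566 c = -29789
c = -29789/-36566 ≈ 0.8147 J/(g·°C)

c ≈ 0.815 J/(g·°C)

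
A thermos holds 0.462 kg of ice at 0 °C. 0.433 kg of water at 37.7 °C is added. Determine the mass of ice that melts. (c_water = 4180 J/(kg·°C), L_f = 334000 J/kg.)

Heat available from the water dropping to 0 °C: 0.433×4180×37.7 = 68235 J.
Melting all 0.462 kg of ice would need 0.462×334000 = 154308 J.
68235 J < 154308 J, so only part of the ice melts and the system sits at 0 °C.
m_melted×334000 = 68235  ⇒  m_melted ≈ 0.2043 kg.

m_melted ≈ 0.204 kg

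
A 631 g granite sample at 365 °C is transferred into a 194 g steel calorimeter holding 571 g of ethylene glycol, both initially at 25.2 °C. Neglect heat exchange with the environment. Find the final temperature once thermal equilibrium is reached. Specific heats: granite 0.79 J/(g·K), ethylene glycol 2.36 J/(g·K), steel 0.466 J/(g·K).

With ΣQ=0 the equilibrium temperature is the m·c-weighted mean:
T_f = (498.49·365 + 1347.6·25.2 + 90.4·25.2) / (498.49 + 1347.6 + 90.4)
    = 218186 / 1936.5 ≈ 112.67 °C

T_f ≈ 112.7 °C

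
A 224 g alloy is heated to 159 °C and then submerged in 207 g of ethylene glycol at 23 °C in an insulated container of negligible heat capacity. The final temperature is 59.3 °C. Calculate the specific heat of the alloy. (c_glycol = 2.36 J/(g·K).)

c ≈ 0.794 J/(g·K)

m_s c (T_s − T_f) = m_glycol c_glycol (T_f − T_0):
224·c·(159 − 59.3) = 207·2.36·(59.3 − 23)
22333 c = 17733  ⇒  c ≈ 0.794 J/(g·K)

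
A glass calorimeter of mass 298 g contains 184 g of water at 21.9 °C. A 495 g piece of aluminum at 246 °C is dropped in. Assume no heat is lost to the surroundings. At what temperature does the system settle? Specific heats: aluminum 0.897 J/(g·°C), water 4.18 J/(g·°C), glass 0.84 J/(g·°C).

T_f ≈ 89.9 °C

With ΣQ=0 the equilibrium temperature is the m·c-weighted mean:
T_f = (444.01·246 + 769.12·21.9 + 250.32·21.9) / (444.01 + 769.12 + 250.32)
    = 131553 / 1463.5 ≈ 89.89 °C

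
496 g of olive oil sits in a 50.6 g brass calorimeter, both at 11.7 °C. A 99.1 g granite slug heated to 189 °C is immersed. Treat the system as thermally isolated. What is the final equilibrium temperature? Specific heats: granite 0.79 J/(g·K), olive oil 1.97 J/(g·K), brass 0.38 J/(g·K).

Energy conservation, ΣQ = 0:
99.1*0.79*(T − 189) + 496*1.97*(T − 11.7) + 50.6*0.38*(T − 11.7) = 0
78.29(T − 189) + 977.12(T − 11.7) + 19.23(T − 11.7) = 0
(78.29 + 977.12 + 19.23) T = 78.29*189 + 977.12*11.7 + 19.23*11.7
T = 26454/1074.6 ≈ 24.62 °C

T_f ≈ 24.6 °C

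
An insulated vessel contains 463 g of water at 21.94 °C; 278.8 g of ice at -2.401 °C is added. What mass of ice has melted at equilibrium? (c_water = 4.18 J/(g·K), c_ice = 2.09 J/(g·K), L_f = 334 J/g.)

m_melted ≈ 123 g

Cooling the water to 0 °C releases 463·4.18·21.94 = 42461 J.
Warming the ice to 0 °C takes 278.8·2.09·2.401 = 1399 J, leaving 41062 J for melting.
Fully melting the ice requires m_ice L_f = 278.8·334 = 93119 J.
41062 J < 93119 J, so only part of the ice melts and the system sits at 0 °C.
m_melt = 41062 / L_f = 122.9 g.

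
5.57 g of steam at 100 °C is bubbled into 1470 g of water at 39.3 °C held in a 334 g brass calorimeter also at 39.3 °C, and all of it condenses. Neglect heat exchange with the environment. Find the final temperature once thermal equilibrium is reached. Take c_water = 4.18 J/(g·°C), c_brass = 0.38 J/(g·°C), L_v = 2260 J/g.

T_f ≈ 41.5 °C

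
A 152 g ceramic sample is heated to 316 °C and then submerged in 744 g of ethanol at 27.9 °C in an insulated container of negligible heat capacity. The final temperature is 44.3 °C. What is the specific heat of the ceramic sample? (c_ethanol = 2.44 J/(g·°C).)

Net heat exchanged in the isolated system is zero:
152×c×(44.3 − 316) + 744×2.44×(44.3 − 27.9) = 0
-41298 c = -29772
c = -29772/-41298 ≈ 0.7209 J/(g·°C)

c ≈ 0.721 J/(g·°C)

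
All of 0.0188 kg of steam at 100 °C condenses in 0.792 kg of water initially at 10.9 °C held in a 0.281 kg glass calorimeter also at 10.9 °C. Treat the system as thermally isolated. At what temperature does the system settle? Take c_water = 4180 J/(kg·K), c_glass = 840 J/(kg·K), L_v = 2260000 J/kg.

T_f ≈ 24.6 °C

Energy conservation, ΣQ = 0:
condense steam: −0.0188×2260000 = −42488
  condensate cools 100→T: 0.0188×4180×(T − 100) = 78.58(T − 100)
  original water: 3310.6(T − 10.9)
  glass cup: 0.281×840×(T − 10.9) = 236.04(T − 10.9)
3625.2 T = 42488 + 7858.4 + 38658 = 89004
T ≈ 24.55 °C (< 100 °C, so full condensation is consistent).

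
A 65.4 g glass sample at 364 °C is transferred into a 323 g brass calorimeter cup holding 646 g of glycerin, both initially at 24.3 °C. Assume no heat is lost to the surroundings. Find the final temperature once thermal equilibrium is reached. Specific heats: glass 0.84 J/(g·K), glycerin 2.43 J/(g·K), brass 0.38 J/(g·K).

T_f ≈ 35.0 °C

Taking heat into each body as positive, Σ m c ΔT = 0:
65.4×0.84×(T − 364) + 646×2.43×(T − 24.3) + 323×0.38×(T − 24.3) = 0
54.94(T − 364) + 1569.8(T − 24.3) + 122.74(T − 24.3) = 0
1747.5 T = 61125
T = 61125 / 1747.5 = 35 °C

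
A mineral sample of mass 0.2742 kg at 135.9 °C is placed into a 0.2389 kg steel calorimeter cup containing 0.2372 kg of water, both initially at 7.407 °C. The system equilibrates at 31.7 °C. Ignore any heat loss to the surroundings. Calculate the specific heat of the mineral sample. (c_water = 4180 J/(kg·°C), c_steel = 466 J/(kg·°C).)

c ≈ 938 J/(kg·°C)

Net heat exchanged in the isolated system is zero:
0.2742×c×(31.7 − 135.9) + 0.2372×4180×(31.7 − 7.407) + 0.2389×466×(31.7 − 7.407) = 0
-28.57 c = -26791
c = -26791/-28.57 ≈ 937.7 J/(kg·°C)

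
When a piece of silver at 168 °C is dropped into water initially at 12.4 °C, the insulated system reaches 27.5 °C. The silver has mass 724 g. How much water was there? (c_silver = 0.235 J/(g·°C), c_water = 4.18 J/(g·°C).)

Heat lost by the silver = heat gained by the water:
724·0.235·(168 − 27.5) = m·4.18·(27.5 − 12.4)
63.12 m = 23905  ⇒  m ≈ 378.7 g

m ≈ 379 g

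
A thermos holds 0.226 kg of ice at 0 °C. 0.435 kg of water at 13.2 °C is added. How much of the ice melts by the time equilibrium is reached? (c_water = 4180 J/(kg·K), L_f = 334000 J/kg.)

m_melted ≈ 0.0719 kg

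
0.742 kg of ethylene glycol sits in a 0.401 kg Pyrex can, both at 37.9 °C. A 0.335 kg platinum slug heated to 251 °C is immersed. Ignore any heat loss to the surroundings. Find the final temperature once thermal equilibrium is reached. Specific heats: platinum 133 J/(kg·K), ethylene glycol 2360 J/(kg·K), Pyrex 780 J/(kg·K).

T_f ≈ 42.4 °C

Conservation of energy gives ΣQ = 0:
0.335×133×(T − 251) + 0.742×2360×(T − 37.9) + 0.401×780×(T − 37.9) = 0
2108.5 T = 89405
T = 89405 / 2108.5 = 42.4 °C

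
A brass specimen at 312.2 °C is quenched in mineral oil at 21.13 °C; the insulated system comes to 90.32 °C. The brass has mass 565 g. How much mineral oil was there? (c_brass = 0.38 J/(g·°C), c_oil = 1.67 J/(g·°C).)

Heat lost by the brass = heat gained by the oil:
565·0.38·(312.2 − 90.32) = m·1.67·(90.32 − 21.13)
115.55 m = 47638  ⇒  m ≈ 412.3 g

m ≈ 412 g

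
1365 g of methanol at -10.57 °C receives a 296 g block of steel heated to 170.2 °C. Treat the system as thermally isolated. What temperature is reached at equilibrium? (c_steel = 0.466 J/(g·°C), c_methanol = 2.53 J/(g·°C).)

With ΣQ=0 the equilibrium temperature is the m·c-weighted mean:
T_f = (137.94×170.2 + 3453.4×(-10.57)) / (137.94 + 3453.4)
    = -13026 / 3591.4 ≈ -3.63 °C

T_f ≈ -3.6 °C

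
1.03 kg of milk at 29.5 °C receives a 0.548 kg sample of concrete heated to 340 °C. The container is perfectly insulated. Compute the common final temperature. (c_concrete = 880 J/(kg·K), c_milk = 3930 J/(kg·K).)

T_f ≈ 62.6 °C

Set heat shed by the hot body equal to heat absorbed by the cold body:
0.548·880·(340 − T) = 1.03·3930·(T − 29.5)
482.24(340 − T) = 4047.9(T − 29.5)
4530.1 T = 283375  ⇒  T ≈ 62.55 °C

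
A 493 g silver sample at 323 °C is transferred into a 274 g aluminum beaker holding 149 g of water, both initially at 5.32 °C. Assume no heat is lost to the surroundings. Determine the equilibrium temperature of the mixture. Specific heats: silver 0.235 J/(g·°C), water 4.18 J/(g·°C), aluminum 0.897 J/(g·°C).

Taking heat into each body as positive, Σ m c ΔT = 0:
493·0.235·(T − 323) + 149·4.18·(T − 5.32) + 274·0.897·(T − 5.32) = 0
(115.85 + 622.82 + 245.78) T = 115.85·323 + 622.82·5.32 + 245.78·5.32
T = 42042 / 984.45 = 42.7 °C

T_f ≈ 42.7 °C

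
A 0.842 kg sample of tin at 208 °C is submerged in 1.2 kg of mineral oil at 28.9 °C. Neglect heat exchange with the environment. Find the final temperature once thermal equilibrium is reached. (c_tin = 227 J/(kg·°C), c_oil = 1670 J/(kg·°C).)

T_f ≈ 44.5 °C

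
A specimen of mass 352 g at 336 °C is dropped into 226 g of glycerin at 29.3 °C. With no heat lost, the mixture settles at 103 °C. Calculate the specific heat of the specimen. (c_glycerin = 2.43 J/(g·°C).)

c ≈ 0.493 J/(g·°C)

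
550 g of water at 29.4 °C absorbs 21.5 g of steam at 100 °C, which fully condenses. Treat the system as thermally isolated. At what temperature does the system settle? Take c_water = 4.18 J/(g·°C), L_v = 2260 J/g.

T_f ≈ 52.4 °C

Energy balance with sensible and latent terms:
steam→water at 100 °C releases m L_v = 21.5·2260 = 48590
  condensed water 100 °C→T: 89.87(T − 100)
  original water: 2299(T − 29.4)
2388.9 T = 48590 + 8987 + 67591 = 125168
T ≈ 52.40 °C (< 100 °C, so full condensation is consistent).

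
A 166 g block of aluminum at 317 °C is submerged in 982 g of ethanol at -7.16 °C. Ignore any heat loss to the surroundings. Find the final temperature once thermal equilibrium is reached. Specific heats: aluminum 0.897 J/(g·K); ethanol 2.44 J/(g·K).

T_f ≈ 11.8 °C

Heat lost by the aluminum equals heat gained by the ethanol:
166*0.897*(317 − T) = 982*2.44*(T − (-7.16))
148.9(317 − T) = 2396.1(T − (-7.16))
2545 T = 30046  ⇒  T ≈ 11.81 °C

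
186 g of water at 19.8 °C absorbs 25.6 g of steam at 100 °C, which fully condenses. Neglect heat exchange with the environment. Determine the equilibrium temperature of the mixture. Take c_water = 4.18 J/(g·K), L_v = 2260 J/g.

T_f ≈ 94.9 °C

Energy conservation, ΣQ = 0:
steam→water at 100 °C releases m L_v = 25.6·2260 = 57856
  condensed water 100 °C→T: 107.01(T − 100)
  water warms: 186·4.18·(T − 19.8) = 777.48(T − 19.8)
884.49 T = 57856 + 10701 + 15394 = 83951
T ≈ 94.91 °C (< 100 °C, so full condensation is consistent).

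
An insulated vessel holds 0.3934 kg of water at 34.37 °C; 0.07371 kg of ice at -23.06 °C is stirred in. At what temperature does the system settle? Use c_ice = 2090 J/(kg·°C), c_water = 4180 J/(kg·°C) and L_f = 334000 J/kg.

T_f ≈ 14.5 °C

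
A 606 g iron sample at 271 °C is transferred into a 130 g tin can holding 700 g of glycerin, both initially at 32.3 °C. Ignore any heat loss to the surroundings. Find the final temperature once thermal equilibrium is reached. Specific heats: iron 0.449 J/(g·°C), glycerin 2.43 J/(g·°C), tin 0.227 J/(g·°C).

T_f ≈ 64.7 °C

T_f = Σ m_i c_i T_i / Σ m_i c_i:
T_f = (272.09·271 + 1701·32.3 + 29.51·32.3) / (272.09 + 1701 + 29.51)
    = 129633 / 2002.6 ≈ 64.73 °C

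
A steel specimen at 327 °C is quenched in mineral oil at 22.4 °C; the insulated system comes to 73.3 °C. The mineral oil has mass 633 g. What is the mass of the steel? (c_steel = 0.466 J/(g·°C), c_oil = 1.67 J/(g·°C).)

Let T be the final temperature. ΣQ_i = 0:
m×0.466×(73.3 − 327) + 633×1.67×(73.3 − 22.4) = 0
-118.22 m = -53807
m = -53807/-118.22 ≈ 455.1 g

m ≈ 455 g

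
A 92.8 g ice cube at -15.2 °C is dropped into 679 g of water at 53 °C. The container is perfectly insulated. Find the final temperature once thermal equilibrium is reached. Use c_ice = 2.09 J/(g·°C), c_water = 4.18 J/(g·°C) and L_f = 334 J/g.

T_f ≈ 36.1 °C

Taking heat into each body as positive, Σ m c ΔT = 0:
ice -15.2→0 °C: 92.8×2.09×15.2 = 2948.1
  fusion: m_ice L_f = 92.8×334 = 30995
  meltwater 0→T: 92.8×4.18×T = 387.9 T
  water: 2838.2(T − 53)
3226.1 T = 150426 − 33943 = 116482
T ≈ 36.11 °C — above 0 °C, consistent with complete melting.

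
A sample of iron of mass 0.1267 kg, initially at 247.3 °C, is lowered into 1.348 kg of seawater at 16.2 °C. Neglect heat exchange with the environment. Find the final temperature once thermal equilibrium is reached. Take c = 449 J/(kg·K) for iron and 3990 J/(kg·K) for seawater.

T_f ≈ 18.6 °C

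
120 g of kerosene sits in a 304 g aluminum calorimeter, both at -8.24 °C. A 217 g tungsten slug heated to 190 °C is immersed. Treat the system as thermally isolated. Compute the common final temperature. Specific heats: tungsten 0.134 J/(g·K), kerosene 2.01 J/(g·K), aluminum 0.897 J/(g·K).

T_f is the heat-capacity-weighted average of the initial temperatures:
T_f = (29.08×190 + 241.2×(-8.24) + 272.69×(-8.24)) / (29.08 + 241.2 + 272.69)
    = 1290.4 / 542.97 ≈ 2.38 °C

T_f ≈ 2.4 °C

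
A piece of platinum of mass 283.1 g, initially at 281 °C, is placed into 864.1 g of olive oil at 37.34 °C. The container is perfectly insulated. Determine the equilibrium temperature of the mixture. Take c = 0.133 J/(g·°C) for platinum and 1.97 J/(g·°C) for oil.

T_f ≈ 42.6 °C

T_f = Σ m_i c_i T_i / Σ m_i c_i:
T_f = (37.65×281 + 1702.3×37.34) / (37.65 + 1702.3)
    = 74143 / 1739.9 ≈ 42.61 °C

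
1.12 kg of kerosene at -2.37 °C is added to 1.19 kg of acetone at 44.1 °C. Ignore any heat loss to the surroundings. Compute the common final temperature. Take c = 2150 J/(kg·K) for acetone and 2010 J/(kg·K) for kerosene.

T_f ≈ 22.3 °C

T_f is the heat-capacity-weighted average of the initial temperatures:
T_f = (2558.5×44.1 + 2251.2×(-2.37)) / (2558.5 + 2251.2)
    = 107495 / 4809.7 ≈ 22.35 °C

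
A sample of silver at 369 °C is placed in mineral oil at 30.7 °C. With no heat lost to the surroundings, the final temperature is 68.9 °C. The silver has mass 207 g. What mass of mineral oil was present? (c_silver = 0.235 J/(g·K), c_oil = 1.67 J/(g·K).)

Let T be the final temperature. ΣQ_i = 0:
207×0.235×(68.9 − 369) + m×1.67×(68.9 − 30.7) = 0
63.79 m = 14598
m = 14598/63.79 ≈ 228.8 g

m ≈ 229 g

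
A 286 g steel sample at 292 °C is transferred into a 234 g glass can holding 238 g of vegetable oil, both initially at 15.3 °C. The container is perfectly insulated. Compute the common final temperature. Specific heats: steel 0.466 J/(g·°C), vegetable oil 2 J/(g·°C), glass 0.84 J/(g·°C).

Heat gained plus heat lost sum to zero:
286×0.466×(T − 292) + 238×2×(T − 15.3) + 234×0.84×(T − 15.3) = 0
133.28(T − 292) + 476(T − 15.3) + 196.56(T − 15.3) = 0
805.84 T = 49207
T ≈ 61.06 °C

T_f ≈ 61.1 °C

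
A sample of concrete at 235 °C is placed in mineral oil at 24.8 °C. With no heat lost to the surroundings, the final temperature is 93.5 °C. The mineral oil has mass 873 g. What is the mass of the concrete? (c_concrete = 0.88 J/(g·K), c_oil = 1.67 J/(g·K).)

m ≈ 804 g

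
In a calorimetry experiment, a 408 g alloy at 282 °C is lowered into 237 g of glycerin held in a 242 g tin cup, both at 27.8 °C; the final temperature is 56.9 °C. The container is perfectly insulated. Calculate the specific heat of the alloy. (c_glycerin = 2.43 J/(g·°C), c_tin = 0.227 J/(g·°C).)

c ≈ 0.2 J/(g·°C)

Let T be the final temperature. ΣQ_i = 0:
408·c·(56.9 − 282) + 237·2.43·(56.9 − 27.8) + 242·0.227·(56.9 − 27.8) = 0
-91841 c = -18358
c = -18358/-91841 ≈ 0.1999 J/(g·°C)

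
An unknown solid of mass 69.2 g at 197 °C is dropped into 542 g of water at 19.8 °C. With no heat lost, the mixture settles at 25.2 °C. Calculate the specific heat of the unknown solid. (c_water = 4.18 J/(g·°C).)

m_s c (T_s − T_f) = m_water c_water (T_f − T_0):
69.2×c×(197 − 25.2) = 542×4.18×(25.2 − 19.8)
11889 c = 12234  ⇒  c ≈ 1.029 J/(g·°C)

c ≈ 1.03 J/(g·°C)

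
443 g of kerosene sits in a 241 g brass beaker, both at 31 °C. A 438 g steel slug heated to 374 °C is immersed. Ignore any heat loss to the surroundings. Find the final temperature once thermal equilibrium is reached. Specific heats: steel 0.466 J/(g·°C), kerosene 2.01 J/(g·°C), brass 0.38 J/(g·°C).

T_f is the heat-capacity-weighted average of the initial temperatures:
T_f = (204.11×374 + 890.43×31 + 91.58×31) / (204.11 + 890.43 + 91.58)
    = 106779 / 1186.1 ≈ 90.02 °C

T_f ≈ 90.0 °C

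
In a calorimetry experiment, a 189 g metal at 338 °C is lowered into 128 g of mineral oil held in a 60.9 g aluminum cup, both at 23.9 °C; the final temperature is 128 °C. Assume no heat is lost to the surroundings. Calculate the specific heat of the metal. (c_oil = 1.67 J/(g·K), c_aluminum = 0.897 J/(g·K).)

c ≈ 0.704 J/(g·K)

Let T be the final temperature. ΣQ_i = 0:
189×c×(128 − 338) + 128×1.67×(128 − 23.9) + 60.9×0.897×(128 − 23.9) = 0
-39690 c = -27939
c = -27939/-39690 ≈ 0.7039 J/(g·K)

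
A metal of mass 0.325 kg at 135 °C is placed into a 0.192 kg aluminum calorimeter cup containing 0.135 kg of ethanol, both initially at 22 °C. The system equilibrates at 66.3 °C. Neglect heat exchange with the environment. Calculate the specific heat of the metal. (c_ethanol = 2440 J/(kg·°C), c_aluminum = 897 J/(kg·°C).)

c ≈ 995 J/(kg·°C)

Let T be the final temperature. ΣQ_i = 0:
0.325·c·(66.3 − 135) + 0.135·2440·(66.3 − 22) + 0.192·897·(66.3 − 22) = 0
-22.33 c = -22222
c = -22222/-22.33 ≈ 995.3 J/(kg·°C)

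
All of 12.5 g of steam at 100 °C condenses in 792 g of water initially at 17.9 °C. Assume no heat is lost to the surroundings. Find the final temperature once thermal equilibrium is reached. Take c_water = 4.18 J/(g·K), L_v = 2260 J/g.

T_f ≈ 27.6 °C

Energy conservation, ΣQ = 0:
latent heat released on condensation: 12.5·2260 = 28250
  condensed water 100 °C→T: 52.25(T − 100)
  original water: 3310.6(T − 17.9)
3362.8 T = 28250 + 5225 + 59259 = 92734
T ≈ 27.58 °C, under the boiling point, so the assumption holds.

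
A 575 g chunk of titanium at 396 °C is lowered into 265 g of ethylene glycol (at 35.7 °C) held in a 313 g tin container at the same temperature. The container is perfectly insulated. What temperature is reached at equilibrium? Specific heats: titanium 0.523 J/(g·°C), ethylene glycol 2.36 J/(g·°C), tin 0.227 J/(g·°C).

T_f ≈ 144.4 °C

Taking heat into each body as positive, Σ m c ΔT = 0:
575×0.523×(T − 396) + 265×2.36×(T − 35.7) + 313×0.227×(T − 35.7) = 0
300.73(T − 396) + 625.4(T − 35.7) + 71.05(T − 35.7) = 0
(300.73 + 625.4 + 71.05) T = 300.73×396 + 625.4×35.7 + 71.05×35.7
T = 143950/997.18 ≈ 144.36 °C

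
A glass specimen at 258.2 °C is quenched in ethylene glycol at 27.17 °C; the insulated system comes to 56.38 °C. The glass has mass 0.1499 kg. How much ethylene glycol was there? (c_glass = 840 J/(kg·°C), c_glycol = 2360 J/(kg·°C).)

m ≈ 0.369 kg

|Q_glass| = |Q_glycol|:
0.1499·840·(258.2 − 56.38) = m·2360·(56.38 − 27.17)
68936 m = 25412  ⇒  m ≈ 0.3686 kg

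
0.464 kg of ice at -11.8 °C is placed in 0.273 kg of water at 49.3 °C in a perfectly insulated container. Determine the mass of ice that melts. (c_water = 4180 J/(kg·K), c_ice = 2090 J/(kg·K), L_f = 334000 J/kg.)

Cooling the water to 0 °C releases 0.273·4180·49.3 = 56258 J.
Of that, 0.464·2090·11.8 = 11443 J goes to bring the ice to 0 °C, leaving 44815 J.
Melting all 0.464 kg of ice would need 0.464·334000 = 154976 J.
That's not enough to melt it all — equilibrium is at 0 °C with ice remaining.
m_melted·334000 = 44815  ⇒  m_melted ≈ 0.1342 kg.

m_melted ≈ 0.134 kg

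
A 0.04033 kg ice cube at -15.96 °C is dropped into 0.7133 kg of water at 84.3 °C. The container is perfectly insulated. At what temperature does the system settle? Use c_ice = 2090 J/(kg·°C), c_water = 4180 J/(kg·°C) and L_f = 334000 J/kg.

T_f ≈ 75.1 °C

Heat gained plus heat lost sum to zero:
ice -15.96→0 °C: 0.04033·2090·15.96 = 1345.3; fusion: m_ice L_f = 0.04033·334000 = 13470; meltwater 0→T: 0.04033·4180·T = 168.58 T; water cools: 0.7133·4180·(T − 84.3) = 2981.6(T − 84.3)
3150.2 T = 251348 − 14815 = 236533
T ≈ 75.09 °C — above 0 °C, consistent with complete melting.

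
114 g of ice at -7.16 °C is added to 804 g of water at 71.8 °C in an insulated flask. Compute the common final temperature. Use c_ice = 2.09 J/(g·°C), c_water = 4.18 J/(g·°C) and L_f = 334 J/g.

T_f ≈ 52.5 °C

Energy balance with sensible and latent terms:
ice -7.16→0 °C: 114·2.09·7.16 = 1705.9
  fusion: m_ice L_f = 114·334 = 38076
  warm the meltwater: 476.52 T
  water cools: 804·4.18·(T − 71.8) = 3360.7(T − 71.8)
3837.2 T = 241300 − 39782 = 201518
T ≈ 52.52 °C (positive, so assuming full melt was valid).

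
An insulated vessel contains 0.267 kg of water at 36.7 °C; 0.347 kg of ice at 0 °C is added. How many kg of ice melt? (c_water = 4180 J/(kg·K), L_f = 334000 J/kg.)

m_melted ≈ 0.123 kg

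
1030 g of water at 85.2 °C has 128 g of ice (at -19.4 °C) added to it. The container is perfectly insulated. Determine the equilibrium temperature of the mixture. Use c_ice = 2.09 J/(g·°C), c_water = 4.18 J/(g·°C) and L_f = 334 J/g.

Heat gained plus heat lost sum to zero:
warm ice to 0 °C: 128·2.09·(0 − (-19.4)) = 5189.9; latent heat to melt: 128·334 = 42752; meltwater 0→T: 128·4.18·T = 535.04 T; water cools: 1030·4.18·(T − 85.2) = 4305.4(T − 85.2)
4840.4 T = 366820 − 47942 = 318878
T ≈ 65.88 °C. Since T > 0 °C, the all-ice-melts assumption holds.

T_f ≈ 65.9 °C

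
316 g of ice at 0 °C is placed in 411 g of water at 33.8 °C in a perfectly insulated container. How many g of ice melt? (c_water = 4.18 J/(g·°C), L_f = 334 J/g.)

Water can give up m c ΔT = 411×4.18×33.8 = 58068 J before reaching 0 °C.
Fully melting the ice requires m_ice L_f = 316×334 = 105544 J.
Since 58068 < 105544 J, not all the ice melts; equilibrium is at 0 °C.
Mass melted = 58068/334 ≈ 173.9 g.

m_melted ≈ 174 g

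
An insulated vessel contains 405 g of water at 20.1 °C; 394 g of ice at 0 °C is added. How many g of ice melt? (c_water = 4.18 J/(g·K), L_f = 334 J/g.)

m_melted ≈ 102 g

Cooling the water to 0 °C releases 405×4.18×20.1 = 34027 J.
To melt every bit of ice: 394×334 = 131596 J.
Since 34027 < 131596 J, not all the ice melts; equilibrium is at 0 °C.
Mass melted = 34027/334 ≈ 101.9 g.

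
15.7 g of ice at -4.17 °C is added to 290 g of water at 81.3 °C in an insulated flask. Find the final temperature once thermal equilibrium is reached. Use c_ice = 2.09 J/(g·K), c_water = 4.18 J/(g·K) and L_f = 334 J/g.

Let T be the final temperature. ΣQ_i = 0:
warm ice to 0 °C: 15.7×2.09×(0 − (-4.17)) = 136.83; fusion: m_ice L_f = 15.7×334 = 5243.8; meltwater 0→T: 15.7×4.18×T = 65.63 T; water: 1212.2(T − 81.3)
1277.8 T = 98552 − 5380.6 = 93171
T ≈ 72.91 °C. Since T > 0 °C, the all-ice-melts assumption holds.

T_f ≈ 72.9 °C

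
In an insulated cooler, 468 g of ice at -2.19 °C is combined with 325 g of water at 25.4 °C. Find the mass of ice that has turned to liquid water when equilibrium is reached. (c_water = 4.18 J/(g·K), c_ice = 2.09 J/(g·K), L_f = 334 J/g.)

Cooling the water to 0 °C releases 325·4.18·25.4 = 34506 J.
Of that, 468·2.09·2.19 = 2142.1 J goes to bring the ice to 0 °C, leaving 32364 J.
To melt every bit of ice: 468·334 = 156312 J.
Since 32364 < 156312 J, not all the ice melts; equilibrium is at 0 °C.
Mass melted = 32364/334 ≈ 96.9 g.

m_melted ≈ 96.9 g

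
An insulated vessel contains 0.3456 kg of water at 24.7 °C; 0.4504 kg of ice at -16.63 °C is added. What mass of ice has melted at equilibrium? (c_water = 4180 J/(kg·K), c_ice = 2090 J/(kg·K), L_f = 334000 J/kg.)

Water can give up m c ΔT = 0.3456×4180×24.7 = 35682 J before reaching 0 °C.
Of that, 0.4504×2090×16.63 = 15654 J goes to bring the ice to 0 °C, leaving 20027 J.
Fully melting the ice requires m_ice L_f = 0.4504×334000 = 150434 J.
Since 20027 < 150434 J, not all the ice melts; equilibrium is at 0 °C.
m_melted×334000 = 20027  ⇒  m_melted ≈ 0.05996 kg.

m_melted ≈ 0.06 kg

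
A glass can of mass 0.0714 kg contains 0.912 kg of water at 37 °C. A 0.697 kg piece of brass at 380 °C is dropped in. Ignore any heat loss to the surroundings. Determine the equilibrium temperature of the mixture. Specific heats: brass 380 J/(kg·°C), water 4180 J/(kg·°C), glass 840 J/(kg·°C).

Let T be the final temperature. ΣQ_i = 0:
0.697·380·(T − 380) + 0.912·4180·(T − 37) + 0.0714·840·(T − 37) = 0
264.86(T − 380) + 3812.2(T − 37) + 59.98(T − 37) = 0
(264.86 + 3812.2 + 59.98) T = 264.86·380 + 3812.2·37 + 59.98·37
T = 243916 / 4137 = 59 °C

T_f ≈ 59.0 °C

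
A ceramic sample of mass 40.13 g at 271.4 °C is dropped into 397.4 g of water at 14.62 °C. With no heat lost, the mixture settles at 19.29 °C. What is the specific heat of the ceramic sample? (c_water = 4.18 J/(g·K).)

Setting the total heat transfer to zero:
40.13×c×(19.29 − 271.4) + 397.4×4.18×(19.29 − 14.62) = 0
-10117 c = -7757.5
c = -7757.5/-10117 ≈ 0.7668 J/(g·K)

c ≈ 0.767 J/(g·K)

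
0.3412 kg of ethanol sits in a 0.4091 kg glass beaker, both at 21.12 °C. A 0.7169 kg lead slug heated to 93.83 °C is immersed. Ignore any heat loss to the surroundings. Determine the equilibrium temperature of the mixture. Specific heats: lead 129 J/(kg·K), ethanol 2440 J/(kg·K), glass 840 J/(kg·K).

With ΣQ=0 the equilibrium temperature is the m·c-weighted mean:
T_f = (92.48·93.83 + 832.53·21.12 + 343.64·21.12) / (92.48 + 832.53 + 343.64)
    = 33518 / 1268.7 ≈ 26.42 °C

T_f ≈ 26.4 °C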